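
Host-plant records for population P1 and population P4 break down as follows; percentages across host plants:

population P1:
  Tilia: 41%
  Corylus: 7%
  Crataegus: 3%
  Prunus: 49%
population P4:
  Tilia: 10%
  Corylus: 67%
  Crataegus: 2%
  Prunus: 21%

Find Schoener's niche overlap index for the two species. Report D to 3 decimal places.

Convert percentages to proportions (divide by 100).
Σ|p₁ᵢ − p₂ᵢ| = 0.31 + 0.60 + 0.01 + 0.28 = 1.20
D = 1 − ½ × 1.20 = 1 − 0.600 = 0.40000

0.400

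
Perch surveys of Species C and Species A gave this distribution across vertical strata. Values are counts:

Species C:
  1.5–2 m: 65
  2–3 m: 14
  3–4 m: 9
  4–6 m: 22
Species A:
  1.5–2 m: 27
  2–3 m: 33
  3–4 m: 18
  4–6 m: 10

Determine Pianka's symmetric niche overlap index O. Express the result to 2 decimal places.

0.78

Proportions for Species C (n=110): 65/110=0.5909, 14/110=0.1273, 9/110=0.0818, 22/110=0.2000
Proportions for Species A (n=88): 27/88=0.3068, 33/88=0.3750, 18/88=0.2045, 10/88=0.1136
Σ p₁ᵢp₂ᵢ = 0.181288 + 0.047738 + 0.016728 + 0.022720 = 0.268474
Σp_1ᵢ² = 0.5909² + 0.1273² + 0.0818² + 0.2000² = 0.349163 + 0.016205 + 0.006691 + 0.040000 = 0.412059
Σp_2ᵢ² = 0.3068² + 0.3750² + 0.2045² + 0.1136² = 0.094126 + 0.140625 + 0.041820 + 0.012905 = 0.289476
O = 0.268474 / √(0.412059 × 0.289476) = 0.268474 / 0.3453711 = 0.7773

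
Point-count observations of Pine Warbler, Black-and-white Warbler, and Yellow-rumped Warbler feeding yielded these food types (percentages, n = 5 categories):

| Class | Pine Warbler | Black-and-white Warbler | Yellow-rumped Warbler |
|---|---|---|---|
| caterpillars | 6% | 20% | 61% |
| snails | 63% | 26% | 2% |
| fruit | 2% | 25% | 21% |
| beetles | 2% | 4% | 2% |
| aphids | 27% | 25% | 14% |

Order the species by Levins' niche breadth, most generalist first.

Convert percentages to proportions (divide by 100).
Σp_Pineᵢ² = 0.06² + 0.63² + 0.02² + 0.02² + 0.27² = 0.0036 + 0.3969 + 0.0004 + 0.0004 + 0.0729 = 0.4742
B_Pine = 1 / 0.4742 = 2.1088
Σp_Blacᵢ² = 0.20² + 0.26² + 0.25² + 0.04² + 0.25² = 0.0400 + 0.0676 + 0.0625 + 0.0016 + 0.0625 = 0.2342
B_Blac = 1 / 0.2342 = 4.2699
Σp_Yellᵢ² = 0.61² + 0.02² + 0.21² + 0.02² + 0.14² = 0.3721 + 0.0004 + 0.0441 + 0.0004 + 0.0196 = 0.4366
B_Yell = 1 / 0.4366 = 2.2904
Ranking by B (broadest → narrowest): Black-and-white Warbler (4.27) > Yellow-rumped Warbler (2.29) > Pine Warbler (2.11)

Black-and-white Warbler > Yellow-rumped Warbler > Pine Warbler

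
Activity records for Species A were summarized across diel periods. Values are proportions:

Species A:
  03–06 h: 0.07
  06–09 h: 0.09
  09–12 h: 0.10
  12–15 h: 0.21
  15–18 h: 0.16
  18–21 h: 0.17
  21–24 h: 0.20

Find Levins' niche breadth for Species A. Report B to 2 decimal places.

Σpᵢ² = 0.07² + 0.09² + 0.10² + 0.21² + 0.16² + 0.17² + 0.20² = 0.0049 + 0.0081 + 0.0100 + 0.0441 + 0.0256 + 0.0289 + 0.0400 = 0.1616
B = 1 / 0.1616 = 6.1881

6.19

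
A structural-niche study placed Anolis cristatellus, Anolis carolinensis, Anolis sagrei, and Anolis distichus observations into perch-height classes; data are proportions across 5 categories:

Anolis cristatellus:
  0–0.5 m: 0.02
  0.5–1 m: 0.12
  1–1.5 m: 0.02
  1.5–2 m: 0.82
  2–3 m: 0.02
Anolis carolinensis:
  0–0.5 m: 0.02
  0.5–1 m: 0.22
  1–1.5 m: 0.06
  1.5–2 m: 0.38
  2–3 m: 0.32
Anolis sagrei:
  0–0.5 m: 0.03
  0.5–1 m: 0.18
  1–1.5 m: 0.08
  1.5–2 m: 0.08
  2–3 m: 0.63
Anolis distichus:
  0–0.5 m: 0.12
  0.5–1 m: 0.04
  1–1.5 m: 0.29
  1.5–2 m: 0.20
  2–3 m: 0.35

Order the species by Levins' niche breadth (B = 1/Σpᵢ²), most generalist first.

Σp_crisᵢ² = 0.02² + 0.12² + 0.02² + 0.82² + 0.02² = 0.0004 + 0.0144 + 0.0004 + 0.6724 + 0.0004 = 0.6880
B_cris = 1 / 0.6880 = 1.4535
Σp_caroᵢ² = 0.02² + 0.22² + 0.06² + 0.38² + 0.32² = 0.0004 + 0.0484 + 0.0036 + 0.1444 + 0.1024 = 0.2992
B_caro = 1 / 0.2992 = 3.3422
Σp_sagrᵢ² = 0.03² + 0.18² + 0.08² + 0.08² + 0.63² = 0.0009 + 0.0324 + 0.0064 + 0.0064 + 0.3969 = 0.4430
B_sagr = 1 / 0.4430 = 2.2573
Σp_distᵢ² = 0.12² + 0.04² + 0.29² + 0.20² + 0.35² = 0.0144 + 0.0016 + 0.0841 + 0.0400 + 0.1225 = 0.2626
B_dist = 1 / 0.2626 = 3.8081
Ranking by B (broadest → narrowest): Anolis distichus (3.81) > Anolis carolinensis (3.34) > Anolis sagrei (2.26) > Anolis cristatellus (1.45)

Anolis distichus > Anolis carolinensis > Anolis sagrei > Anolis cristatellus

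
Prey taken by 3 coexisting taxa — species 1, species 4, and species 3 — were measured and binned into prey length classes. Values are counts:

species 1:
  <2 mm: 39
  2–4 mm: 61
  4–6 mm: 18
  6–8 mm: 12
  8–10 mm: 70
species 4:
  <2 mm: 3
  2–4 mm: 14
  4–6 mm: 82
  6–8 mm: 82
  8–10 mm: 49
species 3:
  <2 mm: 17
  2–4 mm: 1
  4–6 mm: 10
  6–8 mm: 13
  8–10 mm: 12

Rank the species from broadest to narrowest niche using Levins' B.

species 3 > species 1 > species 4

Proportions for species 1 (n=200): 39/200=0.1950, 61/200=0.3050, 18/200=0.0900, 12/200=0.0600, 70/200=0.3500
Proportions for species 4 (n=230): 3/230=0.0130, 14/230=0.0609, 82/230=0.3565, 82/230=0.3565, 49/230=0.2130
Proportions for species 3 (n=53): 17/53=0.3208, 1/53=0.0189, 10/53=0.1887, 13/53=0.2453, 12/53=0.2264
Σp_1ᵢ² = 0.1950² + 0.3050² + 0.0900² + 0.0600² + 0.3500² = 0.038025 + 0.093025 + 0.008100 + 0.003600 + 0.122500 = 0.265250
B_1 = 1 / 0.265250 = 3.7700
Σp_4ᵢ² = 0.0130² + 0.0609² + 0.3565² + 0.3565² + 0.2130² = 0.000169 + 0.003709 + 0.127092 + 0.127092 + 0.045369 = 0.303431
B_4 = 1 / 0.303431 = 3.2956
Σp_3ᵢ² = 0.3208² + 0.0189² + 0.1887² + 0.2453² + 0.2264² = 0.102913 + 0.000357 + 0.035608 + 0.060172 + 0.051257 = 0.250307
B_3 = 1 / 0.250307 = 3.9951
Ranking by B (broadest → narrowest): species 3 (4.00) > species 1 (3.77) > species 4 (3.30)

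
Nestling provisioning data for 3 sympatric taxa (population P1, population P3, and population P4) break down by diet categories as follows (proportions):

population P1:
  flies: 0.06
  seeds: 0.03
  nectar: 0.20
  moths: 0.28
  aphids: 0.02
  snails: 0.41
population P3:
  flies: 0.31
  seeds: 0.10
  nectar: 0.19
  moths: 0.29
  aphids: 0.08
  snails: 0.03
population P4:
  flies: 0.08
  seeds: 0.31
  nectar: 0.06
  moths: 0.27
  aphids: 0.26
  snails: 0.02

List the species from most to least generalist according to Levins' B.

Σp_P1ᵢ² = 0.06² + 0.03² + 0.20² + 0.28² + 0.02² + 0.41² = 0.0036 + 0.0009 + 0.0400 + 0.0784 + 0.0004 + 0.1681 = 0.2914
B_P1 = 1 / 0.2914 = 3.4317
Σp_P3ᵢ² = 0.31² + 0.10² + 0.19² + 0.29² + 0.08² + 0.03² = 0.0961 + 0.0100 + 0.0361 + 0.0841 + 0.0064 + 0.0009 = 0.2336
B_P3 = 1 / 0.2336 = 4.2808
Σp_P4ᵢ² = 0.08² + 0.31² + 0.06² + 0.27² + 0.26² + 0.02² = 0.0064 + 0.0961 + 0.0036 + 0.0729 + 0.0676 + 0.0004 = 0.2470
B_P4 = 1 / 0.2470 = 4.0486
Ranking by B (broadest → narrowest): population P3 (4.28) > population P4 (4.05) > population P1 (3.43)

population P3 > population P4 > population P1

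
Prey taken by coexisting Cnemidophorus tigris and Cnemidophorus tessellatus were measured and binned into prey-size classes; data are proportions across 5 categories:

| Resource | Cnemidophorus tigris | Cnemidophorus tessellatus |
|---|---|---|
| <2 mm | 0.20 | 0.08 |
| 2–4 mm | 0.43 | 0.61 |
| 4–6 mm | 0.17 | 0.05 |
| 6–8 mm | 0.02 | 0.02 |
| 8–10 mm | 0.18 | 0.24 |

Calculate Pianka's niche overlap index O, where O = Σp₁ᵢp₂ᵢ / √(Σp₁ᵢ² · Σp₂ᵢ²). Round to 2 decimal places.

0.93

Σ p₁ᵢp₂ᵢ = 0.0160 + 0.2623 + 0.0085 + 0.0004 + 0.0432 = 0.3304
Σp_1ᵢ² = 0.20² + 0.43² + 0.17² + 0.02² + 0.18² = 0.0400 + 0.1849 + 0.0289 + 0.0004 + 0.0324 = 0.2866
Σp_2ᵢ² = 0.08² + 0.61² + 0.05² + 0.02² + 0.24² = 0.0064 + 0.3721 + 0.0025 + 0.0004 + 0.0576 = 0.4390
O = 0.3304 / √(0.2866 × 0.4390) = 0.3304 / 0.35471 = 0.9315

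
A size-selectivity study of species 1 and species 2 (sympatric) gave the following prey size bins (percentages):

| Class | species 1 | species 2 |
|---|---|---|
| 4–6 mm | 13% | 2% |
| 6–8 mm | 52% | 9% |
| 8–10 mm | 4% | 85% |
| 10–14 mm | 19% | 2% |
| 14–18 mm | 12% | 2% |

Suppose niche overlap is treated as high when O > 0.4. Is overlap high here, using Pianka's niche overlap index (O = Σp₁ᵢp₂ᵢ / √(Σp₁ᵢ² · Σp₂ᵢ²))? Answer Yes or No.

Convert percentages to proportions (divide by 100).
Σ p₁ᵢp₂ᵢ = 0.0026 + 0.0468 + 0.0340 + 0.0038 + 0.0024 = 0.0896
Σp_1ᵢ² = 0.13² + 0.52² + 0.04² + 0.19² + 0.12² = 0.0169 + 0.2704 + 0.0016 + 0.0361 + 0.0144 = 0.3394
Σp_2ᵢ² = 0.02² + 0.09² + 0.85² + 0.02² + 0.02² = 0.0004 + 0.0081 + 0.7225 + 0.0004 + 0.0004 = 0.7318
O = 0.0896 / √(0.3394 × 0.7318) = 0.0896 / 0.49837 = 0.1798
O = 0.1798 < 0.4 → No.

No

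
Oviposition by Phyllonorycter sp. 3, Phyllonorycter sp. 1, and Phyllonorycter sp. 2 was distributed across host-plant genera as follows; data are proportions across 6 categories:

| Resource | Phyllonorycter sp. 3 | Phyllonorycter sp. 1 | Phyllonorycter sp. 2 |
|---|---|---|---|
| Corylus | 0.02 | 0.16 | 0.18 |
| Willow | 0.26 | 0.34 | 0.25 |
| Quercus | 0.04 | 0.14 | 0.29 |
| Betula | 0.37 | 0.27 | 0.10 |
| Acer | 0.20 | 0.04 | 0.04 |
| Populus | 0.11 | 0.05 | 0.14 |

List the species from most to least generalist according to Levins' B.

Σp_3ᵢ² = 0.02² + 0.26² + 0.04² + 0.37² + 0.20² + 0.11² = 0.0004 + 0.0676 + 0.0016 + 0.1369 + 0.0400 + 0.0121 = 0.2586
B_3 = 1 / 0.2586 = 3.8670
Σp_1ᵢ² = 0.16² + 0.34² + 0.14² + 0.27² + 0.04² + 0.05² = 0.0256 + 0.1156 + 0.0196 + 0.0729 + 0.0016 + 0.0025 = 0.2378
B_1 = 1 / 0.2378 = 4.2052
Σp_2ᵢ² = 0.18² + 0.25² + 0.29² + 0.10² + 0.04² + 0.14² = 0.0324 + 0.0625 + 0.0841 + 0.0100 + 0.0016 + 0.0196 = 0.2102
B_2 = 1 / 0.2102 = 4.7574
Ranking by B (broadest → narrowest): Phyllonorycter sp. 2 (4.76) > Phyllonorycter sp. 1 (4.21) > Phyllonorycter sp. 3 (3.87)

Phyllonorycter sp. 2 > Phyllonorycter sp. 1 > Phyllonorycter sp. 3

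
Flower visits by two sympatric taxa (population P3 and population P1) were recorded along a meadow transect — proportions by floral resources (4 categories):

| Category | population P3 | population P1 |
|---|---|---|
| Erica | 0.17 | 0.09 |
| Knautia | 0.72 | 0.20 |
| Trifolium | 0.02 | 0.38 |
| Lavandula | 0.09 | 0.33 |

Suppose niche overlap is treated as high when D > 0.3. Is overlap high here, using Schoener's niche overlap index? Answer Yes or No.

Yes

Σ|p₁ᵢ − p₂ᵢ| = 0.08 + 0.52 + 0.36 + 0.24 = 1.20
D = 1 − ½ × 1.20 = 1 − 0.600 = 0.4000
D = 0.4000 > 0.3 → Yes.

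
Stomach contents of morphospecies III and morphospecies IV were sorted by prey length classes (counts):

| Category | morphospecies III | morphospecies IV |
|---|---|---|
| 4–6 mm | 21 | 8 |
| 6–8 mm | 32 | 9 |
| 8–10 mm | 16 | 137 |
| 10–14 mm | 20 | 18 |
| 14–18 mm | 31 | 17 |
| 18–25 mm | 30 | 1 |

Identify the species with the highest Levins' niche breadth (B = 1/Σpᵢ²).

morphospecies III

Proportions for morphospecies III (n=150): 21/150=0.1400, 32/150=0.2133, 16/150=0.1067, 20/150=0.1333, 31/150=0.2067, 30/150=0.2000
Proportions for morphospecies IV (n=190): 8/190=0.0421, 9/190=0.0474, 137/190=0.7211, 18/190=0.0947, 17/190=0.0895, 1/190=0.0053
Σp_IIIᵢ² = 0.1400² + 0.2133² + 0.1067² + 0.1333² + 0.2067² + 0.2000² = 0.019600 + 0.045497 + 0.011385 + 0.017769 + 0.042725 + 0.040000 = 0.176976
B_III = 1 / 0.176976 = 5.6505
Σp_IVᵢ² = 0.0421² + 0.0474² + 0.7211² + 0.0947² + 0.0895² + 0.0053² = 0.001772 + 0.002247 + 0.519985 + 0.008968 + 0.008010 + 0.000028 = 0.541010
B_IV = 1 / 0.541010 = 1.8484
Highest B → broadest niche (most generalist): morphospecies III (B = 5.65).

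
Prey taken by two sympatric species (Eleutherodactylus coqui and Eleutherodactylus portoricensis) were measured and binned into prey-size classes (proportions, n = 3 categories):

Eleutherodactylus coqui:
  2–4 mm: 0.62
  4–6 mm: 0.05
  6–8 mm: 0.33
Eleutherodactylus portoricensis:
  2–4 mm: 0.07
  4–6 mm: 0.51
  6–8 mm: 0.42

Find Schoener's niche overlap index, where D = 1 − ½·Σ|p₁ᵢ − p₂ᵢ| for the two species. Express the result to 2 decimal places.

0.45

Σ|p₁ᵢ − p₂ᵢ| = 0.55 + 0.46 + 0.09 = 1.10
D = 1 − ½ × 1.10 = 1 − 0.550 = 0.4500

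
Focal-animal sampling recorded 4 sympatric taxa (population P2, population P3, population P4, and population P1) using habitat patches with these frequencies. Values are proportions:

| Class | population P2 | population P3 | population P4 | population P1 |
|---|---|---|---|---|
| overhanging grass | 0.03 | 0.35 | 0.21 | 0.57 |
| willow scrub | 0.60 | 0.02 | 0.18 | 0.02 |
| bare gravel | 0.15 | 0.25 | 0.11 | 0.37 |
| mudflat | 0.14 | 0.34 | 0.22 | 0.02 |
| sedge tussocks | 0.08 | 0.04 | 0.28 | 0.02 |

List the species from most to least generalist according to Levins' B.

Σp_P2ᵢ² = 0.03² + 0.60² + 0.15² + 0.14² + 0.08² = 0.0009 + 0.3600 + 0.0225 + 0.0196 + 0.0064 = 0.4094
B_P2 = 1 / 0.4094 = 2.4426
Σp_P3ᵢ² = 0.35² + 0.02² + 0.25² + 0.34² + 0.04² = 0.1225 + 0.0004 + 0.0625 + 0.1156 + 0.0016 = 0.3026
B_P3 = 1 / 0.3026 = 3.3047
Σp_P4ᵢ² = 0.21² + 0.18² + 0.11² + 0.22² + 0.28² = 0.0441 + 0.0324 + 0.0121 + 0.0484 + 0.0784 = 0.2154
B_P4 = 1 / 0.2154 = 4.6425
Σp_P1ᵢ² = 0.57² + 0.02² + 0.37² + 0.02² + 0.02² = 0.3249 + 0.0004 + 0.1369 + 0.0004 + 0.0004 = 0.4630
B_P1 = 1 / 0.4630 = 2.1598
Ranking by B (broadest → narrowest): population P4 (4.64) > population P3 (3.30) > population P2 (2.44) > population P1 (2.16)

population P4 > population P3 > population P2 > population P1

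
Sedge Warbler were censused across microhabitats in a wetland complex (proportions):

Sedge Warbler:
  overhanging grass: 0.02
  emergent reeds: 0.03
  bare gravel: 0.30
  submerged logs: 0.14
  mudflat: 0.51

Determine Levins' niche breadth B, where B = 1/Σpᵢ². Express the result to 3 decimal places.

Σpᵢ² = 0.02² + 0.03² + 0.30² + 0.14² + 0.51² = 0.0004 + 0.0009 + 0.0900 + 0.0196 + 0.2601 = 0.3710
B = 1 / 0.3710 = 2.69542

2.695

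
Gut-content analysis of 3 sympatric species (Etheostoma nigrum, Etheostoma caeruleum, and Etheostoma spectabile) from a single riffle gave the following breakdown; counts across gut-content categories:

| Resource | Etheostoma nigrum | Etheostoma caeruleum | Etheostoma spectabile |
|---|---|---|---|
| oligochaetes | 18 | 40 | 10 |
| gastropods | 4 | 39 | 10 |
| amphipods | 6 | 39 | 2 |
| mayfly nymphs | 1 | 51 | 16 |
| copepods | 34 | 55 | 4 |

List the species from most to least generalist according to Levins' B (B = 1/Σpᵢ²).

Etheostoma caeruleum > Etheostoma spectabile > Etheostoma nigrum

Proportions for Etheostoma nigrum (n=63): 18/63=0.2857, 4/63=0.0635, 6/63=0.0952, 1/63=0.0159, 34/63=0.5397
Proportions for Etheostoma caeruleum (n=224): 40/224=0.1786, 39/224=0.1741, 39/224=0.1741, 51/224=0.2277, 55/224=0.2455
Proportions for Etheostoma spectabile (n=42): 10/42=0.2381, 10/42=0.2381, 2/42=0.0476, 16/42=0.3810, 4/42=0.0952
Σp_nigrᵢ² = 0.2857² + 0.0635² + 0.0952² + 0.0159² + 0.5397² = 0.081624 + 0.004032 + 0.009063 + 0.000253 + 0.291276 = 0.386248
B_nigr = 1 / 0.386248 = 2.5890
Σp_caerᵢ² = 0.1786² + 0.1741² + 0.1741² + 0.2277² + 0.2455² = 0.031898 + 0.030311 + 0.030311 + 0.051847 + 0.060270 = 0.204637
B_caer = 1 / 0.204637 = 4.8867
Σp_specᵢ² = 0.2381² + 0.2381² + 0.0476² + 0.3810² + 0.0952² = 0.056692 + 0.056692 + 0.002266 + 0.145161 + 0.009063 = 0.269874
B_spec = 1 / 0.269874 = 3.7054
Ranking by B (broadest → narrowest): Etheostoma caeruleum (4.89) > Etheostoma spectabile (3.71) > Etheostoma nigrum (2.59)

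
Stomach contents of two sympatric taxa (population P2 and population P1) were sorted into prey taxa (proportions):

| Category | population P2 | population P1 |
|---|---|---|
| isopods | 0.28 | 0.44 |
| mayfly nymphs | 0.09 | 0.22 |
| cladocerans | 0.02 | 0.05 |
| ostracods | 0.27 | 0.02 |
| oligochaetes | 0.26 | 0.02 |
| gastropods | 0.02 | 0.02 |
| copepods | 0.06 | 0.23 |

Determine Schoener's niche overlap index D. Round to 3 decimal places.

Σ|p₁ᵢ − p₂ᵢ| = 0.16 + 0.13 + 0.03 + 0.25 + 0.24 + 0.00 + 0.17 = 0.98
D = 1 − ½ × 0.98 = 1 − 0.490 = 0.51000

0.510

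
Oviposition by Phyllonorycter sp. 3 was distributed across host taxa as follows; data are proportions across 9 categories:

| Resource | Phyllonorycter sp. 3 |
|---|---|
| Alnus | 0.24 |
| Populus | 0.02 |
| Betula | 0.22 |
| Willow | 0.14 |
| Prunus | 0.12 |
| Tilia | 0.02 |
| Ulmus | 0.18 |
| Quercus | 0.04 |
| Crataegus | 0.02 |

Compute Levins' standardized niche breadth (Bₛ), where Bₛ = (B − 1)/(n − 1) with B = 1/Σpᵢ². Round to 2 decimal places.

Σpᵢ² = 0.24² + 0.02² + 0.22² + 0.14² + 0.12² + 0.02² + 0.18² + 0.04² + 0.02² = 0.0576 + 0.0004 + 0.0484 + 0.0196 + 0.0144 + 0.0004 + 0.0324 + 0.0016 + 0.0004 = 0.1752
B = 1 / 0.1752 = 5.7078
Bₛ = (B − 1)/(n − 1) = (5.7078 − 1)/(9 − 1) = 4.7078/8 = 0.5885

0.59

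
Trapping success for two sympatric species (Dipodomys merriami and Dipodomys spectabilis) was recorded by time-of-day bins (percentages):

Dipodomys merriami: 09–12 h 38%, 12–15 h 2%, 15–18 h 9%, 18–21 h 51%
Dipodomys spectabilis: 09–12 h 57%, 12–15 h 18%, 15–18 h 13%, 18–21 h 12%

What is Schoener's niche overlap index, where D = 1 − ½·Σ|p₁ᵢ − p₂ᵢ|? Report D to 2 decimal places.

Convert percentages to proportions (divide by 100).
Σ|p₁ᵢ − p₂ᵢ| = 0.19 + 0.16 + 0.04 + 0.39 = 0.78
D = 1 − ½ × 0.78 = 1 − 0.390 = 0.6100

0.61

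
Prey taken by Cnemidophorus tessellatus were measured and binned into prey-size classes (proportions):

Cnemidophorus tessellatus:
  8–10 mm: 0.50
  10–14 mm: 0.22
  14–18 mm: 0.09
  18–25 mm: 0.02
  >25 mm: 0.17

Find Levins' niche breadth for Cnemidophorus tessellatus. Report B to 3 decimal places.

Σpᵢ² = 0.50² + 0.22² + 0.09² + 0.02² + 0.17² = 0.2500 + 0.0484 + 0.0081 + 0.0004 + 0.0289 = 0.3358
B = 1 / 0.3358 = 2.97796

2.978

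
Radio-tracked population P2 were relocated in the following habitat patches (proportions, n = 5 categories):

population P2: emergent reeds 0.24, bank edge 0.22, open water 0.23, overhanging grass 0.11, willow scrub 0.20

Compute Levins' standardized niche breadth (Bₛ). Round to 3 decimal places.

0.935

Σpᵢ² = 0.24² + 0.22² + 0.23² + 0.11² + 0.20² = 0.0576 + 0.0484 + 0.0529 + 0.0121 + 0.0400 = 0.2110
B = 1 / 0.2110 = 4.73934
Bₛ = (B − 1)/(n − 1) = (4.73934 − 1)/(5 − 1) = 3.73934/4 = 0.93484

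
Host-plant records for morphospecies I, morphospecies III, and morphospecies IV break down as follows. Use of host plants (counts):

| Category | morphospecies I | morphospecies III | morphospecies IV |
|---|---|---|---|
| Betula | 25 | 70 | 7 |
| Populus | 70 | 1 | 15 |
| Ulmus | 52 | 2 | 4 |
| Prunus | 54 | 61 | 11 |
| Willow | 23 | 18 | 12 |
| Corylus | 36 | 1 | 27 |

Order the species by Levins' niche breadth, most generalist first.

morphospecies I > morphospecies IV > morphospecies III

Proportions for morphospecies I (n=260): 25/260=0.0962, 70/260=0.2692, 52/260=0.2000, 54/260=0.2077, 23/260=0.0885, 36/260=0.1385
Proportions for morphospecies III (n=153): 70/153=0.4575, 1/153=0.0065, 2/153=0.0131, 61/153=0.3987, 18/153=0.1176, 1/153=0.0065
Proportions for morphospecies IV (n=76): 7/76=0.0921, 15/76=0.1974, 4/76=0.0526, 11/76=0.1447, 12/76=0.1579, 27/76=0.3553
Σp_Iᵢ² = 0.0962² + 0.2692² + 0.2000² + 0.2077² + 0.0885² + 0.1385² = 0.009254 + 0.072469 + 0.040000 + 0.043139 + 0.007832 + 0.019182 = 0.191876
B_I = 1 / 0.191876 = 5.2117
Σp_IIIᵢ² = 0.4575² + 0.0065² + 0.0131² + 0.3987² + 0.1176² + 0.0065² = 0.209306 + 0.000042 + 0.000172 + 0.158962 + 0.013830 + 0.000042 = 0.382354
B_III = 1 / 0.382354 = 2.6154
Σp_IVᵢ² = 0.0921² + 0.1974² + 0.0526² + 0.1447² + 0.1579² + 0.3553² = 0.008482 + 0.038967 + 0.002767 + 0.020938 + 0.024932 + 0.126238 = 0.222324
B_IV = 1 / 0.222324 = 4.4979
Ranking by B (broadest → narrowest): morphospecies I (5.21) > morphospecies IV (4.50) > morphospecies III (2.62)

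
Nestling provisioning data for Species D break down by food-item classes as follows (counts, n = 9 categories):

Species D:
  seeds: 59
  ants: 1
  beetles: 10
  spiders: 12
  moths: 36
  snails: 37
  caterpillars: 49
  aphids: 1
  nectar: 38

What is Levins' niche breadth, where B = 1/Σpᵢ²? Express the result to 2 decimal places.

5.77

Proportions for Species D (n=243): 59/243=0.2428, 1/243=0.0041, 10/243=0.0412, 12/243=0.0494, 36/243=0.1481, 37/243=0.1523, 49/243=0.2016, 1/243=0.0041, 38/243=0.1564
Σpᵢ² = 0.2428² + 0.0041² + 0.0412² + 0.0494² + 0.1481² + 0.1523² + 0.2016² + 0.0041² + 0.1564² = 0.058952 + 0.000017 + 0.001697 + 0.002440 + 0.021934 + 0.023195 + 0.040643 + 0.000017 + 0.024461 = 0.173356
B = 1 / 0.173356 = 5.7685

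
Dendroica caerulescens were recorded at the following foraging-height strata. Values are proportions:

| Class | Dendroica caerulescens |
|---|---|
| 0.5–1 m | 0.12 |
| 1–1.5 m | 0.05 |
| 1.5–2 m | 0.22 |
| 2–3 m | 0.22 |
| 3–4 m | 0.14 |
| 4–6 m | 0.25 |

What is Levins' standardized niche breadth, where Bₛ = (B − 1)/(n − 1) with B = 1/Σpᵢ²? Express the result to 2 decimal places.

0.82

Σpᵢ² = 0.12² + 0.05² + 0.22² + 0.22² + 0.14² + 0.25² = 0.0144 + 0.0025 + 0.0484 + 0.0484 + 0.0196 + 0.0625 = 0.1958
B = 1 / 0.1958 = 5.1073
Bₛ = (B − 1)/(n − 1) = (5.1073 − 1)/(6 − 1) = 4.1073/5 = 0.8215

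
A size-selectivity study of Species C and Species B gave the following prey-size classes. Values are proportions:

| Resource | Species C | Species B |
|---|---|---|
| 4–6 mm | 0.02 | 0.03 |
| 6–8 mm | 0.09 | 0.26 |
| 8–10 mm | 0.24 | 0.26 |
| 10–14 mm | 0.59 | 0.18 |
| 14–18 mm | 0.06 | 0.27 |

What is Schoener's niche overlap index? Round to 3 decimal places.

Σ|p₁ᵢ − p₂ᵢ| = 0.01 + 0.17 + 0.02 + 0.41 + 0.21 = 0.82
D = 1 − ½ × 0.82 = 1 − 0.410 = 0.59000

0.590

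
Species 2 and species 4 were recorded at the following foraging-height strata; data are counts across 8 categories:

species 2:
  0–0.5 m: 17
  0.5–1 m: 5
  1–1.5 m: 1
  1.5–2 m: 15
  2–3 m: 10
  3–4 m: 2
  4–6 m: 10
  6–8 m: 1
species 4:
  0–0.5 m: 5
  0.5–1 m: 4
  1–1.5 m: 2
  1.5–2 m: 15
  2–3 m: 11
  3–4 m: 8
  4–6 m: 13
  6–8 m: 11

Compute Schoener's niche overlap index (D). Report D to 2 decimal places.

Proportions for species 2 (n=61): 17/61=0.2787, 5/61=0.0820, 1/61=0.0164, 15/61=0.2459, 10/61=0.1639, 2/61=0.0328, 10/61=0.1639, 1/61=0.0164
Proportions for species 4 (n=69): 5/69=0.0725, 4/69=0.0580, 2/69=0.0290, 15/69=0.2174, 11/69=0.1594, 8/69=0.1159, 13/69=0.1884, 11/69=0.1594
Σ|p₁ᵢ − p₂ᵢ| = 0.2062 + 0.0240 + 0.0126 + 0.0285 + 0.0045 + 0.0831 + 0.0245 + 0.1430 = 0.5264
D = 1 − ½ × 0.5264 = 1 − 0.26320 = 0.73680

0.74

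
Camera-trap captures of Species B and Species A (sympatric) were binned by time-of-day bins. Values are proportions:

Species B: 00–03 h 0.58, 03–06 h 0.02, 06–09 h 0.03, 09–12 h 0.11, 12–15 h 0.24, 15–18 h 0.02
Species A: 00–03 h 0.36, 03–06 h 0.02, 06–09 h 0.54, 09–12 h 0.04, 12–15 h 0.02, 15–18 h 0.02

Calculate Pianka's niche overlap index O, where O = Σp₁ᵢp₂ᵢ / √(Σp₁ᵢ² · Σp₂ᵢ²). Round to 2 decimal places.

Σ p₁ᵢp₂ᵢ = 0.2088 + 0.0004 + 0.0162 + 0.0044 + 0.0048 + 0.0004 = 0.2350
Σp_1ᵢ² = 0.58² + 0.02² + 0.03² + 0.11² + 0.24² + 0.02² = 0.3364 + 0.0004 + 0.0009 + 0.0121 + 0.0576 + 0.0004 = 0.4078
Σp_2ᵢ² = 0.36² + 0.02² + 0.54² + 0.04² + 0.02² + 0.02² = 0.1296 + 0.0004 + 0.2916 + 0.0016 + 0.0004 + 0.0004 = 0.4240
O = 0.2350 / √(0.4078 × 0.4240) = 0.2350 / 0.41582 = 0.5651

0.57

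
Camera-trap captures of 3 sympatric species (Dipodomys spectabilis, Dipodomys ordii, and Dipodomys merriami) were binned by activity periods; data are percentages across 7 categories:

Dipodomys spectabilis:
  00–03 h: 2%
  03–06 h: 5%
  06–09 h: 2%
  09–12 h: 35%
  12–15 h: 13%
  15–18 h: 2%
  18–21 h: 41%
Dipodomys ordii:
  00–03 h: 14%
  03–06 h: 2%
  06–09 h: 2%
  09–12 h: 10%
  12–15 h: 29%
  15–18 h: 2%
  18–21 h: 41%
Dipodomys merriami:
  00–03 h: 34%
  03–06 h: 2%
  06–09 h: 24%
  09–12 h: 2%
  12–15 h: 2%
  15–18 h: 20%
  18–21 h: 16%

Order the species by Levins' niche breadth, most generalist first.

Convert percentages to proportions (divide by 100).
Σp_specᵢ² = 0.02² + 0.05² + 0.02² + 0.35² + 0.13² + 0.02² + 0.41² = 0.0004 + 0.0025 + 0.0004 + 0.1225 + 0.0169 + 0.0004 + 0.1681 = 0.3112
B_spec = 1 / 0.3112 = 3.2134
Σp_ordiᵢ² = 0.14² + 0.02² + 0.02² + 0.10² + 0.29² + 0.02² + 0.41² = 0.0196 + 0.0004 + 0.0004 + 0.0100 + 0.0841 + 0.0004 + 0.1681 = 0.2830
B_ordi = 1 / 0.2830 = 3.5336
Σp_merrᵢ² = 0.34² + 0.02² + 0.24² + 0.02² + 0.02² + 0.20² + 0.16² = 0.1156 + 0.0004 + 0.0576 + 0.0004 + 0.0004 + 0.0400 + 0.0256 = 0.2400
B_merr = 1 / 0.2400 = 4.1667
Ranking by B (broadest → narrowest): Dipodomys merriami (4.17) > Dipodomys ordii (3.53) > Dipodomys spectabilis (3.21)

Dipodomys merriami > Dipodomys ordii > Dipodomys spectabilis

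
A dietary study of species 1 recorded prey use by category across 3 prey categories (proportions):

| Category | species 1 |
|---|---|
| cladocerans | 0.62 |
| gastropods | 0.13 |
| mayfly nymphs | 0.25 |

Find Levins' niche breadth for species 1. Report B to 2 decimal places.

2.16

Σpᵢ² = 0.62² + 0.13² + 0.25² = 0.3844 + 0.0169 + 0.0625 = 0.4638
B = 1 / 0.4638 = 2.1561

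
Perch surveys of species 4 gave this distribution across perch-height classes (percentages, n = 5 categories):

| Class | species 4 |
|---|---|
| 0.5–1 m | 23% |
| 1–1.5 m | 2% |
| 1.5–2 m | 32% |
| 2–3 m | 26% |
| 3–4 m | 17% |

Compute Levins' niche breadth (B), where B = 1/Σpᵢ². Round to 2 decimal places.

Convert percentages to proportions (divide by 100).
Σpᵢ² = 0.23² + 0.02² + 0.32² + 0.26² + 0.17² = 0.0529 + 0.0004 + 0.1024 + 0.0676 + 0.0289 = 0.2522
B = 1 / 0.2522 = 3.9651

3.97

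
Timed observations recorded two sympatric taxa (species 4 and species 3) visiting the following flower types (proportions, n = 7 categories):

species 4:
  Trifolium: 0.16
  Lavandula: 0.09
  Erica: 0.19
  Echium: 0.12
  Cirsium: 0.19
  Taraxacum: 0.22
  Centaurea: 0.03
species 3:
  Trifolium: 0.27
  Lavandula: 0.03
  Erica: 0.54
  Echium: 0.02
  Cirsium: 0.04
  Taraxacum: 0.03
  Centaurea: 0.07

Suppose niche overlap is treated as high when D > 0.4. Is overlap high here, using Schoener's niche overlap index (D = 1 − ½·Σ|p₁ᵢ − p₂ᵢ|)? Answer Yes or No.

Yes

Σ|p₁ᵢ − p₂ᵢ| = 0.11 + 0.06 + 0.35 + 0.10 + 0.15 + 0.19 + 0.04 = 1.00
D = 1 − ½ × 1.00 = 1 − 0.500 = 0.5000
D = 0.5000 > 0.4 → Yes.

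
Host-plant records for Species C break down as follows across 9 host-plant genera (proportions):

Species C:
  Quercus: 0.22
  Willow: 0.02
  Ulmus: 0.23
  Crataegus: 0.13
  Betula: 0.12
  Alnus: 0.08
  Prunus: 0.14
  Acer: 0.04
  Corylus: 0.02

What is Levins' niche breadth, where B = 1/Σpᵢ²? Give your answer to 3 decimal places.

6.211

Σpᵢ² = 0.22² + 0.02² + 0.23² + 0.13² + 0.12² + 0.08² + 0.14² + 0.04² + 0.02² = 0.0484 + 0.0004 + 0.0529 + 0.0169 + 0.0144 + 0.0064 + 0.0196 + 0.0016 + 0.0004 = 0.1610
B = 1 / 0.1610 = 6.21118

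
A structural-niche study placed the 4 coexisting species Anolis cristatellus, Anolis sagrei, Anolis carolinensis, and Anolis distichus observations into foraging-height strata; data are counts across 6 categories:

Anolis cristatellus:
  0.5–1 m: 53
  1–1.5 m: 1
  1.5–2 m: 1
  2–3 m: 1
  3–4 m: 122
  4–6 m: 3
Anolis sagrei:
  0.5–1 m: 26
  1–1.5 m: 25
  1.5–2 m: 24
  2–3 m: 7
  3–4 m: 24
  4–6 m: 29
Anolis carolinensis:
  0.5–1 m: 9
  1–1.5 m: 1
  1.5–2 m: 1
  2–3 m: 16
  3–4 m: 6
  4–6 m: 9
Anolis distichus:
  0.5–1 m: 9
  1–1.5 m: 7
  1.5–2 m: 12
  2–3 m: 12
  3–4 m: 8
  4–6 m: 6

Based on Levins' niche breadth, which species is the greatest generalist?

Proportions for Anolis cristatellus (n=181): 53/181=0.2928, 1/181=0.0055, 1/181=0.0055, 1/181=0.0055, 122/181=0.6740, 3/181=0.0166
Proportions for Anolis sagrei (n=135): 26/135=0.1926, 25/135=0.1852, 24/135=0.1778, 7/135=0.0519, 24/135=0.1778, 29/135=0.2148
Proportions for Anolis carolinensis (n=42): 9/42=0.2143, 1/42=0.0238, 1/42=0.0238, 16/42=0.3810, 6/42=0.1429, 9/42=0.2143
Proportions for Anolis distichus (n=54): 9/54=0.1667, 7/54=0.1296, 12/54=0.2222, 12/54=0.2222, 8/54=0.1481, 6/54=0.1111
Σp_crisᵢ² = 0.2928² + 0.0055² + 0.0055² + 0.0055² + 0.6740² + 0.0166² = 0.085732 + 0.000030 + 0.000030 + 0.000030 + 0.454276 + 0.000276 = 0.540374
B_cris = 1 / 0.540374 = 1.8506
Σp_sagrᵢ² = 0.1926² + 0.1852² + 0.1778² + 0.0519² + 0.1778² + 0.2148² = 0.037095 + 0.034299 + 0.031613 + 0.002694 + 0.031613 + 0.046139 = 0.183453
B_sagr = 1 / 0.183453 = 5.4510
Σp_caroᵢ² = 0.2143² + 0.0238² + 0.0238² + 0.3810² + 0.1429² + 0.2143² = 0.045924 + 0.000566 + 0.000566 + 0.145161 + 0.020420 + 0.045924 = 0.258561
B_caro = 1 / 0.258561 = 3.8676
Σp_distᵢ² = 0.1667² + 0.1296² + 0.2222² + 0.2222² + 0.1481² + 0.1111² = 0.027789 + 0.016796 + 0.049373 + 0.049373 + 0.021934 + 0.012343 = 0.177608
B_dist = 1 / 0.177608 = 5.6304
Highest B → broadest niche (most generalist): Anolis distichus (B = 5.63).

Anolis distichus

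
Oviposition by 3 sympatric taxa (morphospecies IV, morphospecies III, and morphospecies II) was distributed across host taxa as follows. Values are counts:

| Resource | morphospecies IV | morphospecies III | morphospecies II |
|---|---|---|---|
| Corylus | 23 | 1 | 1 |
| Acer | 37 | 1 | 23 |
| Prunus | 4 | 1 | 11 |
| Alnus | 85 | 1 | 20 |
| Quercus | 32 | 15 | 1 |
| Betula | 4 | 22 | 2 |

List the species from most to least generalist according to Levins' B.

morphospecies IV > morphospecies II > morphospecies III

Proportions for morphospecies IV (n=185): 23/185=0.1243, 37/185=0.2000, 4/185=0.0216, 85/185=0.4595, 32/185=0.1730, 4/185=0.0216
Proportions for morphospecies III (n=41): 1/41=0.0244, 1/41=0.0244, 1/41=0.0244, 1/41=0.0244, 15/41=0.3659, 22/41=0.5366
Proportions for morphospecies II (n=58): 1/58=0.0172, 23/58=0.3966, 11/58=0.1897, 20/58=0.3448, 1/58=0.0172, 2/58=0.0345
Σp_IVᵢ² = 0.1243² + 0.2000² + 0.0216² + 0.4595² + 0.1730² + 0.0216² = 0.015450 + 0.040000 + 0.000467 + 0.211140 + 0.029929 + 0.000467 = 0.297453
B_IV = 1 / 0.297453 = 3.3619
Σp_IIIᵢ² = 0.0244² + 0.0244² + 0.0244² + 0.0244² + 0.3659² + 0.5366² = 0.000595 + 0.000595 + 0.000595 + 0.000595 + 0.133883 + 0.287940 = 0.424203
B_III = 1 / 0.424203 = 2.3574
Σp_IIᵢ² = 0.0172² + 0.3966² + 0.1897² + 0.3448² + 0.0172² + 0.0345² = 0.000296 + 0.157292 + 0.035986 + 0.118887 + 0.000296 + 0.001190 = 0.313947
B_II = 1 / 0.313947 = 3.1853
Ranking by B (broadest → narrowest): morphospecies IV (3.36) > morphospecies II (3.19) > morphospecies III (2.36)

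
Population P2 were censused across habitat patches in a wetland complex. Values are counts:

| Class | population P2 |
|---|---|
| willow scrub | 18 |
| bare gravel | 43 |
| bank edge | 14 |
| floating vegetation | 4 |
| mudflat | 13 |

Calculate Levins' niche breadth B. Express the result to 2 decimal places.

3.31

Proportions for population P2 (n=92): 18/92=0.1957, 43/92=0.4674, 14/92=0.1522, 4/92=0.0435, 13/92=0.1413
Σpᵢ² = 0.1957² + 0.4674² + 0.1522² + 0.0435² + 0.1413² = 0.038298 + 0.218463 + 0.023165 + 0.001892 + 0.019966 = 0.301784
B = 1 / 0.301784 = 3.3136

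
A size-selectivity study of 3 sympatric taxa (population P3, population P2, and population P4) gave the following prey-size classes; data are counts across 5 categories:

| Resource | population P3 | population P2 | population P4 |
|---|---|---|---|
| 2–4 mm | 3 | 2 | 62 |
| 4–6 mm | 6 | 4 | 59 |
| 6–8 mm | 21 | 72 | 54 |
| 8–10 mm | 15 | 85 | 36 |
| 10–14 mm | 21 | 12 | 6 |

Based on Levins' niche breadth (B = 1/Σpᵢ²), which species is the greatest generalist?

Proportions for population P3 (n=66): 3/66=0.0455, 6/66=0.0909, 21/66=0.3182, 15/66=0.2273, 21/66=0.3182
Proportions for population P2 (n=175): 2/175=0.0114, 4/175=0.0229, 72/175=0.4114, 85/175=0.4857, 12/175=0.0686
Proportions for population P4 (n=217): 62/217=0.2857, 59/217=0.2719, 54/217=0.2488, 36/217=0.1659, 6/217=0.0276
Σp_P3ᵢ² = 0.0455² + 0.0909² + 0.3182² + 0.2273² + 0.3182² = 0.002070 + 0.008263 + 0.101251 + 0.051665 + 0.101251 = 0.264500
B_P3 = 1 / 0.264500 = 3.7807
Σp_P2ᵢ² = 0.0114² + 0.0229² + 0.4114² + 0.4857² + 0.0686² = 0.000130 + 0.000524 + 0.169250 + 0.235904 + 0.004706 = 0.410514
B_P2 = 1 / 0.410514 = 2.4360
Σp_P4ᵢ² = 0.2857² + 0.2719² + 0.2488² + 0.1659² + 0.0276² = 0.081624 + 0.073930 + 0.061901 + 0.027523 + 0.000762 = 0.245740
B_P4 = 1 / 0.245740 = 4.0693
Highest B → broadest niche (most generalist): population P4 (B = 4.07).

population P4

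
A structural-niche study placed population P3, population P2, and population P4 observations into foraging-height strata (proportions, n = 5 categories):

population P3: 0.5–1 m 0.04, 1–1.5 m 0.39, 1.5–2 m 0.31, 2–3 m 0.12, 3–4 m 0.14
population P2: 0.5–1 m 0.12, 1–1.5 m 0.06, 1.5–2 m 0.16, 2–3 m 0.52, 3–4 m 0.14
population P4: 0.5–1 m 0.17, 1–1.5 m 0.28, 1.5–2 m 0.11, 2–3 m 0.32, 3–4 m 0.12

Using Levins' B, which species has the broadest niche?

Σp_P3ᵢ² = 0.04² + 0.39² + 0.31² + 0.12² + 0.14² = 0.0016 + 0.1521 + 0.0961 + 0.0144 + 0.0196 = 0.2838
B_P3 = 1 / 0.2838 = 3.5236
Σp_P2ᵢ² = 0.12² + 0.06² + 0.16² + 0.52² + 0.14² = 0.0144 + 0.0036 + 0.0256 + 0.2704 + 0.0196 = 0.3336
B_P2 = 1 / 0.3336 = 2.9976
Σp_P4ᵢ² = 0.17² + 0.28² + 0.11² + 0.32² + 0.12² = 0.0289 + 0.0784 + 0.0121 + 0.1024 + 0.0144 = 0.2362
B_P4 = 1 / 0.2362 = 4.2337
Highest B → broadest niche (most generalist): population P4 (B = 4.23).

population P4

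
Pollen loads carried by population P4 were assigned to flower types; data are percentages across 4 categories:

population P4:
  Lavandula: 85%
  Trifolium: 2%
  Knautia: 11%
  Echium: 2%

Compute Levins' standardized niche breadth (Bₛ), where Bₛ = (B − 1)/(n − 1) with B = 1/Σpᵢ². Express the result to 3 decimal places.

Convert percentages to proportions (divide by 100).
Σpᵢ² = 0.85² + 0.02² + 0.11² + 0.02² = 0.7225 + 0.0004 + 0.0121 + 0.0004 = 0.7354
B = 1 / 0.7354 = 1.35980
Bₛ = (B − 1)/(n − 1) = (1.35980 − 1)/(4 − 1) = 0.35980/3 = 0.11993

0.120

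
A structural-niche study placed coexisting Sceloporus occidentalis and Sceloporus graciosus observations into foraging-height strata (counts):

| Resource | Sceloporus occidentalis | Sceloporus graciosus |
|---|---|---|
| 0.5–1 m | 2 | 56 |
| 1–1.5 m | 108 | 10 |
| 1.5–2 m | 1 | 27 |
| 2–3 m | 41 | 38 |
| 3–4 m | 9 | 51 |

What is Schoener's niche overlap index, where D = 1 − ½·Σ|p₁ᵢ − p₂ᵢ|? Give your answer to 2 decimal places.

0.34

Proportions for Sceloporus occidentalis (n=161): 2/161=0.0124, 108/161=0.6708, 1/161=0.0062, 41/161=0.2547, 9/161=0.0559
Proportions for Sceloporus graciosus (n=182): 56/182=0.3077, 10/182=0.0549, 27/182=0.1484, 38/182=0.2088, 51/182=0.2802
Σ|p₁ᵢ − p₂ᵢ| = 0.2953 + 0.6159 + 0.1422 + 0.0459 + 0.2243 = 1.3236
D = 1 − ½ × 1.3236 = 1 − 0.66180 = 0.33820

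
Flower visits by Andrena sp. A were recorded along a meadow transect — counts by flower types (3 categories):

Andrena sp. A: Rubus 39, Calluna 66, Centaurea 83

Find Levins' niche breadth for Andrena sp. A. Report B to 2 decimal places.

2.77

Proportions for Andrena sp. A (n=188): 39/188=0.2074, 66/188=0.3511, 83/188=0.4415
Σpᵢ² = 0.2074² + 0.3511² + 0.4415² = 0.043015 + 0.123271 + 0.194922 = 0.361208
B = 1 / 0.361208 = 2.7685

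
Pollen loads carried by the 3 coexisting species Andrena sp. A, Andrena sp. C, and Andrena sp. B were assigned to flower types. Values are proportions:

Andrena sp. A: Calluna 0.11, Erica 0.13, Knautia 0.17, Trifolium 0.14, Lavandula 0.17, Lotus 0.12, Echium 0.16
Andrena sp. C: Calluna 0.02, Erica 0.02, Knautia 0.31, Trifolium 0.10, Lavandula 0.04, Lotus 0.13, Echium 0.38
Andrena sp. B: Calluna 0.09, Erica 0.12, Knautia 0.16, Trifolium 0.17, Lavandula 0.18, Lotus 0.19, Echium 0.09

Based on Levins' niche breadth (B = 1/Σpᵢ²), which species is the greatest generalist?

Σp_Aᵢ² = 0.11² + 0.13² + 0.17² + 0.14² + 0.17² + 0.12² + 0.16² = 0.0121 + 0.0169 + 0.0289 + 0.0196 + 0.0289 + 0.0144 + 0.0256 = 0.1464
B_A = 1 / 0.1464 = 6.8306
Σp_Cᵢ² = 0.02² + 0.02² + 0.31² + 0.10² + 0.04² + 0.13² + 0.38² = 0.0004 + 0.0004 + 0.0961 + 0.0100 + 0.0016 + 0.0169 + 0.1444 = 0.2698
B_C = 1 / 0.2698 = 3.7064
Σp_Bᵢ² = 0.09² + 0.12² + 0.16² + 0.17² + 0.18² + 0.19² + 0.09² = 0.0081 + 0.0144 + 0.0256 + 0.0289 + 0.0324 + 0.0361 + 0.0081 = 0.1536
B_B = 1 / 0.1536 = 6.5104
Highest B → broadest niche (most generalist): Andrena sp. A (B = 6.83).

Andrena sp. A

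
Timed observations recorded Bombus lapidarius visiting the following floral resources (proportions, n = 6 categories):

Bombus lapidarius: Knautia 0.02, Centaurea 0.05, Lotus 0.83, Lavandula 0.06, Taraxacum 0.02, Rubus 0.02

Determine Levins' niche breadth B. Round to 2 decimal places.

1.44

Σpᵢ² = 0.02² + 0.05² + 0.83² + 0.06² + 0.02² + 0.02² = 0.0004 + 0.0025 + 0.6889 + 0.0036 + 0.0004 + 0.0004 = 0.6962
B = 1 / 0.6962 = 1.4364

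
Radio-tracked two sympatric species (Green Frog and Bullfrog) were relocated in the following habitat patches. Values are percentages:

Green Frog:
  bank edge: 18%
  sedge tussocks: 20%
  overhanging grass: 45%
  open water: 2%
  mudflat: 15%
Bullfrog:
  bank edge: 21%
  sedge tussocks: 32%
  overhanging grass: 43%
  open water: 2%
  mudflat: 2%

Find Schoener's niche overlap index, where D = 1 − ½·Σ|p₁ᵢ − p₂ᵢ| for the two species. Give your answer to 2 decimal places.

Convert percentages to proportions (divide by 100).
Σ|p₁ᵢ − p₂ᵢ| = 0.03 + 0.12 + 0.02 + 0.00 + 0.13 = 0.30
D = 1 − ½ × 0.30 = 1 − 0.150 = 0.8500

0.85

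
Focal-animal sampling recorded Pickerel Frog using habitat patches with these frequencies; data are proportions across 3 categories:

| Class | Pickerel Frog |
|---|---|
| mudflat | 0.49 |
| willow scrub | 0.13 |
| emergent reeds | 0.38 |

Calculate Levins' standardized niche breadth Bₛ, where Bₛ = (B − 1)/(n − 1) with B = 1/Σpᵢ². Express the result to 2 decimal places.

0.75

Σpᵢ² = 0.49² + 0.13² + 0.38² = 0.2401 + 0.0169 + 0.1444 = 0.4014
B = 1 / 0.4014 = 2.4913
Bₛ = (B − 1)/(n − 1) = (2.4913 − 1)/(3 − 1) = 1.4913/2 = 0.7457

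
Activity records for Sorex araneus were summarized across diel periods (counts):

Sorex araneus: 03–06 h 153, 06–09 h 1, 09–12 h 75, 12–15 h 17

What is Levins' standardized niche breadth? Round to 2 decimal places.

0.35

Proportions for Sorex araneus (n=246): 153/246=0.6220, 1/246=0.0041, 75/246=0.3049, 17/246=0.0691
Σpᵢ² = 0.6220² + 0.0041² + 0.3049² + 0.0691² = 0.386884 + 0.000017 + 0.092964 + 0.004775 = 0.484640
B = 1 / 0.484640 = 2.0634
Bₛ = (B − 1)/(n − 1) = (2.0634 − 1)/(4 − 1) = 1.0634/3 = 0.3545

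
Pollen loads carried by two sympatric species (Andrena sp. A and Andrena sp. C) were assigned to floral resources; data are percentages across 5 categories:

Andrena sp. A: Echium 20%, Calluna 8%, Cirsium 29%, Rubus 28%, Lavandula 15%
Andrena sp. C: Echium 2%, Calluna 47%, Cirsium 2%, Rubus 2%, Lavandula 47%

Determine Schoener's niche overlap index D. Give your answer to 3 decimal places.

Convert percentages to proportions (divide by 100).
Σ|p₁ᵢ − p₂ᵢ| = 0.18 + 0.39 + 0.27 + 0.26 + 0.32 = 1.42
D = 1 − ½ × 1.42 = 1 − 0.710 = 0.29000

0.290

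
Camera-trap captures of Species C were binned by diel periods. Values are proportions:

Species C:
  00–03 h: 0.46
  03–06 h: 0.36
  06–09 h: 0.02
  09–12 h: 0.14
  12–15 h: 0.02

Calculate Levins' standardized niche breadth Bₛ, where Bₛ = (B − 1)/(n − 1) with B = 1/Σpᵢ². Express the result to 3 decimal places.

0.441

Σpᵢ² = 0.46² + 0.36² + 0.02² + 0.14² + 0.02² = 0.2116 + 0.1296 + 0.0004 + 0.0196 + 0.0004 = 0.3616
B = 1 / 0.3616 = 2.76549
Bₛ = (B − 1)/(n − 1) = (2.76549 − 1)/(5 − 1) = 1.76549/4 = 0.44137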